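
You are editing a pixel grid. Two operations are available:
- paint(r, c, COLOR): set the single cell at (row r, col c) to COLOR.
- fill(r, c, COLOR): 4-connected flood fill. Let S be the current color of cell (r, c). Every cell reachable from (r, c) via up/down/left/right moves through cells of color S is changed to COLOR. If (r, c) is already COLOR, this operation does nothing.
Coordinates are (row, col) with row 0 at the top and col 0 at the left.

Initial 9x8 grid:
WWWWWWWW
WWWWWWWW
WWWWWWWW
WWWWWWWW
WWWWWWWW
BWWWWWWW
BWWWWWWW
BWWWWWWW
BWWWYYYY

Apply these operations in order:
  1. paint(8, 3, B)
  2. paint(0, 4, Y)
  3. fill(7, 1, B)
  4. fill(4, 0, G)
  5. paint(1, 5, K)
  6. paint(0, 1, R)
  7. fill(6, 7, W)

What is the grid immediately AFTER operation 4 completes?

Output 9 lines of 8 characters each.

Answer: GGGGYGGG
GGGGGGGG
GGGGGGGG
GGGGGGGG
GGGGGGGG
GGGGGGGG
GGGGGGGG
GGGGGGGG
GGGGYYYY

Derivation:
After op 1 paint(8,3,B):
WWWWWWWW
WWWWWWWW
WWWWWWWW
WWWWWWWW
WWWWWWWW
BWWWWWWW
BWWWWWWW
BWWWWWWW
BWWBYYYY
After op 2 paint(0,4,Y):
WWWWYWWW
WWWWWWWW
WWWWWWWW
WWWWWWWW
WWWWWWWW
BWWWWWWW
BWWWWWWW
BWWWWWWW
BWWBYYYY
After op 3 fill(7,1,B) [62 cells changed]:
BBBBYBBB
BBBBBBBB
BBBBBBBB
BBBBBBBB
BBBBBBBB
BBBBBBBB
BBBBBBBB
BBBBBBBB
BBBBYYYY
After op 4 fill(4,0,G) [67 cells changed]:
GGGGYGGG
GGGGGGGG
GGGGGGGG
GGGGGGGG
GGGGGGGG
GGGGGGGG
GGGGGGGG
GGGGGGGG
GGGGYYYY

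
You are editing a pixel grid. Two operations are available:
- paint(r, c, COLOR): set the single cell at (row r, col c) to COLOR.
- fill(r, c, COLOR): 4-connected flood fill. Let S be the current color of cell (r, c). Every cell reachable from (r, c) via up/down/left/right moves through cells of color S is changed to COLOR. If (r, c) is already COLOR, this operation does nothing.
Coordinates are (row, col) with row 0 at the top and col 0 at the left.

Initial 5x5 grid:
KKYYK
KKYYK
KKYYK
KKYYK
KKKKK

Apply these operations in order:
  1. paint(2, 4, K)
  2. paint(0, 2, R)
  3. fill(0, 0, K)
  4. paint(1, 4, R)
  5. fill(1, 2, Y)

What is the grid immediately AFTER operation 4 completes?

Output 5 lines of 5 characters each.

Answer: KKRYK
KKYYR
KKYYK
KKYYK
KKKKK

Derivation:
After op 1 paint(2,4,K):
KKYYK
KKYYK
KKYYK
KKYYK
KKKKK
After op 2 paint(0,2,R):
KKRYK
KKYYK
KKYYK
KKYYK
KKKKK
After op 3 fill(0,0,K) [0 cells changed]:
KKRYK
KKYYK
KKYYK
KKYYK
KKKKK
After op 4 paint(1,4,R):
KKRYK
KKYYR
KKYYK
KKYYK
KKKKK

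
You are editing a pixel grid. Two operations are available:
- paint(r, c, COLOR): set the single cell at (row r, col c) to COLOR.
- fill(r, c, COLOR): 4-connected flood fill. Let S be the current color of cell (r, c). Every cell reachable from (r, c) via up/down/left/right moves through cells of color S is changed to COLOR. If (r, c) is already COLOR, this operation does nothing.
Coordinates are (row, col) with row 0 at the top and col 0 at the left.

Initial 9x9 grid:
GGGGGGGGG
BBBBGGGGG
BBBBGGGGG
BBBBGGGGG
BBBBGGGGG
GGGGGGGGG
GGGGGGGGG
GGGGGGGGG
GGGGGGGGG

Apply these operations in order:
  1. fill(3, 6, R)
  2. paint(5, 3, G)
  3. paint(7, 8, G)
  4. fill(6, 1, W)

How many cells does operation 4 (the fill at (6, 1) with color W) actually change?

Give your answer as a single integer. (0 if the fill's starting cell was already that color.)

After op 1 fill(3,6,R) [65 cells changed]:
RRRRRRRRR
BBBBRRRRR
BBBBRRRRR
BBBBRRRRR
BBBBRRRRR
RRRRRRRRR
RRRRRRRRR
RRRRRRRRR
RRRRRRRRR
After op 2 paint(5,3,G):
RRRRRRRRR
BBBBRRRRR
BBBBRRRRR
BBBBRRRRR
BBBBRRRRR
RRRGRRRRR
RRRRRRRRR
RRRRRRRRR
RRRRRRRRR
After op 3 paint(7,8,G):
RRRRRRRRR
BBBBRRRRR
BBBBRRRRR
BBBBRRRRR
BBBBRRRRR
RRRGRRRRR
RRRRRRRRR
RRRRRRRRG
RRRRRRRRR
After op 4 fill(6,1,W) [63 cells changed]:
WWWWWWWWW
BBBBWWWWW
BBBBWWWWW
BBBBWWWWW
BBBBWWWWW
WWWGWWWWW
WWWWWWWWW
WWWWWWWWG
WWWWWWWWW

Answer: 63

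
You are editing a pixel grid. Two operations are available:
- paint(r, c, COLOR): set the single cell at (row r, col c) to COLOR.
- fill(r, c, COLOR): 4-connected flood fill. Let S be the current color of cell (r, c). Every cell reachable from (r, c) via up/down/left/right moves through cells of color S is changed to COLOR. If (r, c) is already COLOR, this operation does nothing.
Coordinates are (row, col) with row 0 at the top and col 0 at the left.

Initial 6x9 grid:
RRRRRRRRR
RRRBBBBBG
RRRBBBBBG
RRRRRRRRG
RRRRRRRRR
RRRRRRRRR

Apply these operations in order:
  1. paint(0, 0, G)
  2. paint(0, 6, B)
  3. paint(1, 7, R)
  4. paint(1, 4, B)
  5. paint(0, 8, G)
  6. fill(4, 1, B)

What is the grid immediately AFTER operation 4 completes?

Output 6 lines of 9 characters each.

After op 1 paint(0,0,G):
GRRRRRRRR
RRRBBBBBG
RRRBBBBBG
RRRRRRRRG
RRRRRRRRR
RRRRRRRRR
After op 2 paint(0,6,B):
GRRRRRBRR
RRRBBBBBG
RRRBBBBBG
RRRRRRRRG
RRRRRRRRR
RRRRRRRRR
After op 3 paint(1,7,R):
GRRRRRBRR
RRRBBBBRG
RRRBBBBBG
RRRRRRRRG
RRRRRRRRR
RRRRRRRRR
After op 4 paint(1,4,B):
GRRRRRBRR
RRRBBBBRG
RRRBBBBBG
RRRRRRRRG
RRRRRRRRR
RRRRRRRRR

Answer: GRRRRRBRR
RRRBBBBRG
RRRBBBBBG
RRRRRRRRG
RRRRRRRRR
RRRRRRRRR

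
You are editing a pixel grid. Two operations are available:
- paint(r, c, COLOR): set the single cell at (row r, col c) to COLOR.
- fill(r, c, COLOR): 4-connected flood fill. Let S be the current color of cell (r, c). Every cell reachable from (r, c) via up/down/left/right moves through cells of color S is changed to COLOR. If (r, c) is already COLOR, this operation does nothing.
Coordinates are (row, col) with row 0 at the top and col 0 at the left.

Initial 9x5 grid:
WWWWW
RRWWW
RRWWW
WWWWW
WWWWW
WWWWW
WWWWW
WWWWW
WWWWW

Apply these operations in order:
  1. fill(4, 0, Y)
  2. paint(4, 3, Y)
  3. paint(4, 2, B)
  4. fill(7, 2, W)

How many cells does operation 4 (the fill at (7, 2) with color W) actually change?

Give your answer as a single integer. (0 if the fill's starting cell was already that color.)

After op 1 fill(4,0,Y) [41 cells changed]:
YYYYY
RRYYY
RRYYY
YYYYY
YYYYY
YYYYY
YYYYY
YYYYY
YYYYY
After op 2 paint(4,3,Y):
YYYYY
RRYYY
RRYYY
YYYYY
YYYYY
YYYYY
YYYYY
YYYYY
YYYYY
After op 3 paint(4,2,B):
YYYYY
RRYYY
RRYYY
YYYYY
YYBYY
YYYYY
YYYYY
YYYYY
YYYYY
After op 4 fill(7,2,W) [40 cells changed]:
WWWWW
RRWWW
RRWWW
WWWWW
WWBWW
WWWWW
WWWWW
WWWWW
WWWWW

Answer: 40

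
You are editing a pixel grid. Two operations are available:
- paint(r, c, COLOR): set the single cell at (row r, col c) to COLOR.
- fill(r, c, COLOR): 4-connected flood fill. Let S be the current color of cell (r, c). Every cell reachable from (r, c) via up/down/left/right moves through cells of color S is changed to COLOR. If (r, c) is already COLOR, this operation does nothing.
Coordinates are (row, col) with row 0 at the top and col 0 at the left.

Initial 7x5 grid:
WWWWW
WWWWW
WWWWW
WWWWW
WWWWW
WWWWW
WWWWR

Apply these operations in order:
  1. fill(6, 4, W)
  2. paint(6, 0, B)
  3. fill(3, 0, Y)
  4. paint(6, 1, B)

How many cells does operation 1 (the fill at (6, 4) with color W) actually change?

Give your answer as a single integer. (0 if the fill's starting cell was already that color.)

Answer: 1

Derivation:
After op 1 fill(6,4,W) [1 cells changed]:
WWWWW
WWWWW
WWWWW
WWWWW
WWWWW
WWWWW
WWWWW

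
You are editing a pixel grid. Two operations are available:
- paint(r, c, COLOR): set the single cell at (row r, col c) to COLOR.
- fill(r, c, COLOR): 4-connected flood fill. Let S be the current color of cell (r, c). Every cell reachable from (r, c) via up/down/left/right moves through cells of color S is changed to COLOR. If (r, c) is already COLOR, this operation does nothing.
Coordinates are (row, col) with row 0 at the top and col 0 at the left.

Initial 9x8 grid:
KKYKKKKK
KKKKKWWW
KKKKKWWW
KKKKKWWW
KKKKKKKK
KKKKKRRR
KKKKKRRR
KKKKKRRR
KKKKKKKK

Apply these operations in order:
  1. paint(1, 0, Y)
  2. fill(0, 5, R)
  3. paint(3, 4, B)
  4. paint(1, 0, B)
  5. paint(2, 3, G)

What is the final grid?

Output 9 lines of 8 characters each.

After op 1 paint(1,0,Y):
KKYKKKKK
YKKKKWWW
KKKKKWWW
KKKKKWWW
KKKKKKKK
KKKKKRRR
KKKKKRRR
KKKKKRRR
KKKKKKKK
After op 2 fill(0,5,R) [52 cells changed]:
RRYRRRRR
YRRRRWWW
RRRRRWWW
RRRRRWWW
RRRRRRRR
RRRRRRRR
RRRRRRRR
RRRRRRRR
RRRRRRRR
After op 3 paint(3,4,B):
RRYRRRRR
YRRRRWWW
RRRRRWWW
RRRRBWWW
RRRRRRRR
RRRRRRRR
RRRRRRRR
RRRRRRRR
RRRRRRRR
After op 4 paint(1,0,B):
RRYRRRRR
BRRRRWWW
RRRRRWWW
RRRRBWWW
RRRRRRRR
RRRRRRRR
RRRRRRRR
RRRRRRRR
RRRRRRRR
After op 5 paint(2,3,G):
RRYRRRRR
BRRRRWWW
RRRGRWWW
RRRRBWWW
RRRRRRRR
RRRRRRRR
RRRRRRRR
RRRRRRRR
RRRRRRRR

Answer: RRYRRRRR
BRRRRWWW
RRRGRWWW
RRRRBWWW
RRRRRRRR
RRRRRRRR
RRRRRRRR
RRRRRRRR
RRRRRRRR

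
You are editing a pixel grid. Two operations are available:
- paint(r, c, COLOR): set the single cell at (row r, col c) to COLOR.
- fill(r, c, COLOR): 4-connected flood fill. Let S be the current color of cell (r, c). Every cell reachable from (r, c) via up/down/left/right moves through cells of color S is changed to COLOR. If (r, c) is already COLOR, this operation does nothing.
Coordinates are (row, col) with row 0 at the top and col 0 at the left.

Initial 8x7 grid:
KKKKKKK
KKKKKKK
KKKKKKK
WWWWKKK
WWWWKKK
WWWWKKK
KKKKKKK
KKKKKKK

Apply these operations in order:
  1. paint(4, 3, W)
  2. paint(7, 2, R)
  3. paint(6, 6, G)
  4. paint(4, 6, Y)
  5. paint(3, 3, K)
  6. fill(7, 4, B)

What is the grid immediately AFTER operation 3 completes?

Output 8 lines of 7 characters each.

Answer: KKKKKKK
KKKKKKK
KKKKKKK
WWWWKKK
WWWWKKK
WWWWKKK
KKKKKKG
KKRKKKK

Derivation:
After op 1 paint(4,3,W):
KKKKKKK
KKKKKKK
KKKKKKK
WWWWKKK
WWWWKKK
WWWWKKK
KKKKKKK
KKKKKKK
After op 2 paint(7,2,R):
KKKKKKK
KKKKKKK
KKKKKKK
WWWWKKK
WWWWKKK
WWWWKKK
KKKKKKK
KKRKKKK
After op 3 paint(6,6,G):
KKKKKKK
KKKKKKK
KKKKKKK
WWWWKKK
WWWWKKK
WWWWKKK
KKKKKKG
KKRKKKK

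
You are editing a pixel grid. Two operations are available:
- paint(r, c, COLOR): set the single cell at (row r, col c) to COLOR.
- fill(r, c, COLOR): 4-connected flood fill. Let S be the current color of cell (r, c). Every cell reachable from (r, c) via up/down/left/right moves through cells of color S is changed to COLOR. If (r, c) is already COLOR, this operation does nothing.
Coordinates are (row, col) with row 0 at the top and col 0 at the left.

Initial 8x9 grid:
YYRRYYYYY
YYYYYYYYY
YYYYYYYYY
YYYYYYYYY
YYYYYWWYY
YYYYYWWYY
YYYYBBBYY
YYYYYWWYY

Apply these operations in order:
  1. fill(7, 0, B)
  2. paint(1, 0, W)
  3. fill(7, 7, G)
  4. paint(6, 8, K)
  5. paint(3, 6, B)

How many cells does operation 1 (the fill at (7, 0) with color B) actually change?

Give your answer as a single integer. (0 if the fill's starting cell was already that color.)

Answer: 61

Derivation:
After op 1 fill(7,0,B) [61 cells changed]:
BBRRBBBBB
BBBBBBBBB
BBBBBBBBB
BBBBBBBBB
BBBBBWWBB
BBBBBWWBB
BBBBBBBBB
BBBBBWWBB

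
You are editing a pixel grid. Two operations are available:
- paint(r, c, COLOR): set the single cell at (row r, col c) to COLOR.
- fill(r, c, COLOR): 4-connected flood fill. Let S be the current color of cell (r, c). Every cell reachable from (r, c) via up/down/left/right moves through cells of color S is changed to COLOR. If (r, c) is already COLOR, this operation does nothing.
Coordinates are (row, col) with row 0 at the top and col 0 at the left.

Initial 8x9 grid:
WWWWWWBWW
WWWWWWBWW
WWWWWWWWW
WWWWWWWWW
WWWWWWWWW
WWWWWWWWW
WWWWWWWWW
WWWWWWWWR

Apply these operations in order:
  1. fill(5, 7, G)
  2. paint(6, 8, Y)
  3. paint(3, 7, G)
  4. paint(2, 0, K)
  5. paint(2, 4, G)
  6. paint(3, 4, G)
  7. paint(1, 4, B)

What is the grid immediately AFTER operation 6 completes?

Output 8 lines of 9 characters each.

Answer: GGGGGGBGG
GGGGGGBGG
KGGGGGGGG
GGGGGGGGG
GGGGGGGGG
GGGGGGGGG
GGGGGGGGY
GGGGGGGGR

Derivation:
After op 1 fill(5,7,G) [69 cells changed]:
GGGGGGBGG
GGGGGGBGG
GGGGGGGGG
GGGGGGGGG
GGGGGGGGG
GGGGGGGGG
GGGGGGGGG
GGGGGGGGR
After op 2 paint(6,8,Y):
GGGGGGBGG
GGGGGGBGG
GGGGGGGGG
GGGGGGGGG
GGGGGGGGG
GGGGGGGGG
GGGGGGGGY
GGGGGGGGR
After op 3 paint(3,7,G):
GGGGGGBGG
GGGGGGBGG
GGGGGGGGG
GGGGGGGGG
GGGGGGGGG
GGGGGGGGG
GGGGGGGGY
GGGGGGGGR
After op 4 paint(2,0,K):
GGGGGGBGG
GGGGGGBGG
KGGGGGGGG
GGGGGGGGG
GGGGGGGGG
GGGGGGGGG
GGGGGGGGY
GGGGGGGGR
After op 5 paint(2,4,G):
GGGGGGBGG
GGGGGGBGG
KGGGGGGGG
GGGGGGGGG
GGGGGGGGG
GGGGGGGGG
GGGGGGGGY
GGGGGGGGR
After op 6 paint(3,4,G):
GGGGGGBGG
GGGGGGBGG
KGGGGGGGG
GGGGGGGGG
GGGGGGGGG
GGGGGGGGG
GGGGGGGGY
GGGGGGGGR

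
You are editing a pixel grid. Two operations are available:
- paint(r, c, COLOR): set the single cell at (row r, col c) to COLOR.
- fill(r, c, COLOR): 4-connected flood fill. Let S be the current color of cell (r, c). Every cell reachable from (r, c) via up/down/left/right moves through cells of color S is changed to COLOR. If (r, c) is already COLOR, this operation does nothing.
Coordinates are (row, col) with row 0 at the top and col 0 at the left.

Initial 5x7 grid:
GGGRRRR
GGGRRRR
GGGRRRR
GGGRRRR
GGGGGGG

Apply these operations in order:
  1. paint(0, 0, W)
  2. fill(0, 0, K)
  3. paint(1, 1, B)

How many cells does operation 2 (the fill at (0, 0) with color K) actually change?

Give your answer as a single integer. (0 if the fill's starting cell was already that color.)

Answer: 1

Derivation:
After op 1 paint(0,0,W):
WGGRRRR
GGGRRRR
GGGRRRR
GGGRRRR
GGGGGGG
After op 2 fill(0,0,K) [1 cells changed]:
KGGRRRR
GGGRRRR
GGGRRRR
GGGRRRR
GGGGGGG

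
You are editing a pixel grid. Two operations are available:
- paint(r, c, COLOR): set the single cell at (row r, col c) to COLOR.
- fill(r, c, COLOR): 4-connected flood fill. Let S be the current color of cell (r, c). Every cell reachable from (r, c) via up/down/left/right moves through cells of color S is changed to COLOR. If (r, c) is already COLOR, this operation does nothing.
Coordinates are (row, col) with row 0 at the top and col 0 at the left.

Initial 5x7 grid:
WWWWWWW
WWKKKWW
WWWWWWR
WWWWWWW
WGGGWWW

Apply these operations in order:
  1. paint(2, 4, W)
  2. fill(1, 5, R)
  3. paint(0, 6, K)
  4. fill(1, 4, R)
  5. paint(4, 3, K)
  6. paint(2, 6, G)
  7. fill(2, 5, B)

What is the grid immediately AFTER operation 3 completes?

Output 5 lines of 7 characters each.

Answer: RRRRRRK
RRKKKRR
RRRRRRR
RRRRRRR
RGGGRRR

Derivation:
After op 1 paint(2,4,W):
WWWWWWW
WWKKKWW
WWWWWWR
WWWWWWW
WGGGWWW
After op 2 fill(1,5,R) [28 cells changed]:
RRRRRRR
RRKKKRR
RRRRRRR
RRRRRRR
RGGGRRR
After op 3 paint(0,6,K):
RRRRRRK
RRKKKRR
RRRRRRR
RRRRRRR
RGGGRRR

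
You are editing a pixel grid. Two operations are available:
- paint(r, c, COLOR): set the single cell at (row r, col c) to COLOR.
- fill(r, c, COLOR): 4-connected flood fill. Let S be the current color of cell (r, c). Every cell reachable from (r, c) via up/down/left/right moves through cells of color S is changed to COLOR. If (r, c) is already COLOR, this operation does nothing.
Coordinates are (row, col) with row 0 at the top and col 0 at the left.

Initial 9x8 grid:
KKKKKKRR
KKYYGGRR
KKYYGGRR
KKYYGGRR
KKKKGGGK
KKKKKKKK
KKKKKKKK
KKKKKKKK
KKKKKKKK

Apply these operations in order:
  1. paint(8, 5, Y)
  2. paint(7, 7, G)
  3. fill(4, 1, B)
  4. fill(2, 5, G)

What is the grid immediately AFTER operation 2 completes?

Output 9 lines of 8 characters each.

Answer: KKKKKKRR
KKYYGGRR
KKYYGGRR
KKYYGGRR
KKKKGGGK
KKKKKKKK
KKKKKKKK
KKKKKKKG
KKKKKYKK

Derivation:
After op 1 paint(8,5,Y):
KKKKKKRR
KKYYGGRR
KKYYGGRR
KKYYGGRR
KKKKGGGK
KKKKKKKK
KKKKKKKK
KKKKKKKK
KKKKKYKK
After op 2 paint(7,7,G):
KKKKKKRR
KKYYGGRR
KKYYGGRR
KKYYGGRR
KKKKGGGK
KKKKKKKK
KKKKKKKK
KKKKKKKG
KKKKKYKK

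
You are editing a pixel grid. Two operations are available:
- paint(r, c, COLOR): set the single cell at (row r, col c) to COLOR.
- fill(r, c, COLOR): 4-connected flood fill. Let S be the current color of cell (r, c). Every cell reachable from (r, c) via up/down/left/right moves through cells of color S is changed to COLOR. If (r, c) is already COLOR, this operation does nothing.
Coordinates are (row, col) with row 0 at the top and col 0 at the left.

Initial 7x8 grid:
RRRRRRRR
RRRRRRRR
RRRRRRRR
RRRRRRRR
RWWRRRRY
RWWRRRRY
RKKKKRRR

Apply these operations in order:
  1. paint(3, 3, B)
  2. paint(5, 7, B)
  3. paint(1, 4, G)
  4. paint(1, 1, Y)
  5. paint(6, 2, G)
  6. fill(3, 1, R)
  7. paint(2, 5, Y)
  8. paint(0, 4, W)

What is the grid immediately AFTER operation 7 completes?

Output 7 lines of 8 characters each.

Answer: RRRRRRRR
RYRRGRRR
RRRRRYRR
RRRBRRRR
RWWRRRRY
RWWRRRRB
RKGKKRRR

Derivation:
After op 1 paint(3,3,B):
RRRRRRRR
RRRRRRRR
RRRRRRRR
RRRBRRRR
RWWRRRRY
RWWRRRRY
RKKKKRRR
After op 2 paint(5,7,B):
RRRRRRRR
RRRRRRRR
RRRRRRRR
RRRBRRRR
RWWRRRRY
RWWRRRRB
RKKKKRRR
After op 3 paint(1,4,G):
RRRRRRRR
RRRRGRRR
RRRRRRRR
RRRBRRRR
RWWRRRRY
RWWRRRRB
RKKKKRRR
After op 4 paint(1,1,Y):
RRRRRRRR
RYRRGRRR
RRRRRRRR
RRRBRRRR
RWWRRRRY
RWWRRRRB
RKKKKRRR
After op 5 paint(6,2,G):
RRRRRRRR
RYRRGRRR
RRRRRRRR
RRRBRRRR
RWWRRRRY
RWWRRRRB
RKGKKRRR
After op 6 fill(3,1,R) [0 cells changed]:
RRRRRRRR
RYRRGRRR
RRRRRRRR
RRRBRRRR
RWWRRRRY
RWWRRRRB
RKGKKRRR
After op 7 paint(2,5,Y):
RRRRRRRR
RYRRGRRR
RRRRRYRR
RRRBRRRR
RWWRRRRY
RWWRRRRB
RKGKKRRR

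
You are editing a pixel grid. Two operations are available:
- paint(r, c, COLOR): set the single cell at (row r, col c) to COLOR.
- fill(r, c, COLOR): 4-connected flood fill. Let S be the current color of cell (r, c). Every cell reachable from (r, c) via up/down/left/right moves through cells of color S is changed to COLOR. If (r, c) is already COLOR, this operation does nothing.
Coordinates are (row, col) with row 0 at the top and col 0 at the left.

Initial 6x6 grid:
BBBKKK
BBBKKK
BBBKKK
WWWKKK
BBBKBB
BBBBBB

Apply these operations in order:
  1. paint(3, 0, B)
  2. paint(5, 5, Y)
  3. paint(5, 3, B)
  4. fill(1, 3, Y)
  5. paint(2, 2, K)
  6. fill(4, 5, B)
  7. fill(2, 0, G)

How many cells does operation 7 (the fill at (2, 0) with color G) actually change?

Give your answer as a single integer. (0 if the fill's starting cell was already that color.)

After op 1 paint(3,0,B):
BBBKKK
BBBKKK
BBBKKK
BWWKKK
BBBKBB
BBBBBB
After op 2 paint(5,5,Y):
BBBKKK
BBBKKK
BBBKKK
BWWKKK
BBBKBB
BBBBBY
After op 3 paint(5,3,B):
BBBKKK
BBBKKK
BBBKKK
BWWKKK
BBBKBB
BBBBBY
After op 4 fill(1,3,Y) [13 cells changed]:
BBBYYY
BBBYYY
BBBYYY
BWWYYY
BBBYBB
BBBBBY
After op 5 paint(2,2,K):
BBBYYY
BBBYYY
BBKYYY
BWWYYY
BBBYBB
BBBBBY
After op 6 fill(4,5,B) [0 cells changed]:
BBBYYY
BBBYYY
BBKYYY
BWWYYY
BBBYBB
BBBBBY
After op 7 fill(2,0,G) [19 cells changed]:
GGGYYY
GGGYYY
GGKYYY
GWWYYY
GGGYGG
GGGGGY

Answer: 19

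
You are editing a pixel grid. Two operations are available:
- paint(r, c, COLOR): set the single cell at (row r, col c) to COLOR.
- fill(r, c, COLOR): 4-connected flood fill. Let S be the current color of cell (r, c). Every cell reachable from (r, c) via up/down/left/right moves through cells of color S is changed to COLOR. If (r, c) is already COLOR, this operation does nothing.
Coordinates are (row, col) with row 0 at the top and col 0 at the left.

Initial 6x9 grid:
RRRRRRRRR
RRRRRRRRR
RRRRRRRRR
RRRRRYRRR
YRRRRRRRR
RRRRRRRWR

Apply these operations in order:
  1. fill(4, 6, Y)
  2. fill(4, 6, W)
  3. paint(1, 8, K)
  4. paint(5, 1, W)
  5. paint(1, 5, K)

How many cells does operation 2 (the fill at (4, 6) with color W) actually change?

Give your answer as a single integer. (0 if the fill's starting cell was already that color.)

After op 1 fill(4,6,Y) [51 cells changed]:
YYYYYYYYY
YYYYYYYYY
YYYYYYYYY
YYYYYYYYY
YYYYYYYYY
YYYYYYYWY
After op 2 fill(4,6,W) [53 cells changed]:
WWWWWWWWW
WWWWWWWWW
WWWWWWWWW
WWWWWWWWW
WWWWWWWWW
WWWWWWWWW

Answer: 53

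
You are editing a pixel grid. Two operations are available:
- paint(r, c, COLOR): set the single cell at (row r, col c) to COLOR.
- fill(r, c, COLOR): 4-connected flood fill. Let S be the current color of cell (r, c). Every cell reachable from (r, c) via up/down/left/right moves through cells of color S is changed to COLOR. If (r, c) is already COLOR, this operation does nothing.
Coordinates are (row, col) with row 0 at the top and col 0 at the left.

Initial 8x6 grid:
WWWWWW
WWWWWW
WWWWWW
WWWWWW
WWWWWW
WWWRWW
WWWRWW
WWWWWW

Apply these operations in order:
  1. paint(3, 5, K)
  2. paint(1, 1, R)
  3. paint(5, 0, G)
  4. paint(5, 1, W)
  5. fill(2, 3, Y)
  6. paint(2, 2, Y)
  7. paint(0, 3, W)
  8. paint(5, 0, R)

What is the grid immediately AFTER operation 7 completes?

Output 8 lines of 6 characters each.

After op 1 paint(3,5,K):
WWWWWW
WWWWWW
WWWWWW
WWWWWK
WWWWWW
WWWRWW
WWWRWW
WWWWWW
After op 2 paint(1,1,R):
WWWWWW
WRWWWW
WWWWWW
WWWWWK
WWWWWW
WWWRWW
WWWRWW
WWWWWW
After op 3 paint(5,0,G):
WWWWWW
WRWWWW
WWWWWW
WWWWWK
WWWWWW
GWWRWW
WWWRWW
WWWWWW
After op 4 paint(5,1,W):
WWWWWW
WRWWWW
WWWWWW
WWWWWK
WWWWWW
GWWRWW
WWWRWW
WWWWWW
After op 5 fill(2,3,Y) [43 cells changed]:
YYYYYY
YRYYYY
YYYYYY
YYYYYK
YYYYYY
GYYRYY
YYYRYY
YYYYYY
After op 6 paint(2,2,Y):
YYYYYY
YRYYYY
YYYYYY
YYYYYK
YYYYYY
GYYRYY
YYYRYY
YYYYYY
After op 7 paint(0,3,W):
YYYWYY
YRYYYY
YYYYYY
YYYYYK
YYYYYY
GYYRYY
YYYRYY
YYYYYY

Answer: YYYWYY
YRYYYY
YYYYYY
YYYYYK
YYYYYY
GYYRYY
YYYRYY
YYYYYY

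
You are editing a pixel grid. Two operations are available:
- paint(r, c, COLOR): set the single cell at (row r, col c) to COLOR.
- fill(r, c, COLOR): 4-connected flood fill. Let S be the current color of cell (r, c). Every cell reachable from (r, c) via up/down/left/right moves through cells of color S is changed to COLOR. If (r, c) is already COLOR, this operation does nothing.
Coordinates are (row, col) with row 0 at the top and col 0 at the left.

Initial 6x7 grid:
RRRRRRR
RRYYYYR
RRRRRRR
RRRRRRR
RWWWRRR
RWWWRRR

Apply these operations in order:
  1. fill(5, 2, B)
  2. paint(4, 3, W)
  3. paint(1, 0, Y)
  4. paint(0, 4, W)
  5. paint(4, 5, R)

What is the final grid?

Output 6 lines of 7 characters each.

Answer: RRRRWRR
YRYYYYR
RRRRRRR
RRRRRRR
RBBWRRR
RBBBRRR

Derivation:
After op 1 fill(5,2,B) [6 cells changed]:
RRRRRRR
RRYYYYR
RRRRRRR
RRRRRRR
RBBBRRR
RBBBRRR
After op 2 paint(4,3,W):
RRRRRRR
RRYYYYR
RRRRRRR
RRRRRRR
RBBWRRR
RBBBRRR
After op 3 paint(1,0,Y):
RRRRRRR
YRYYYYR
RRRRRRR
RRRRRRR
RBBWRRR
RBBBRRR
After op 4 paint(0,4,W):
RRRRWRR
YRYYYYR
RRRRRRR
RRRRRRR
RBBWRRR
RBBBRRR
After op 5 paint(4,5,R):
RRRRWRR
YRYYYYR
RRRRRRR
RRRRRRR
RBBWRRR
RBBBRRR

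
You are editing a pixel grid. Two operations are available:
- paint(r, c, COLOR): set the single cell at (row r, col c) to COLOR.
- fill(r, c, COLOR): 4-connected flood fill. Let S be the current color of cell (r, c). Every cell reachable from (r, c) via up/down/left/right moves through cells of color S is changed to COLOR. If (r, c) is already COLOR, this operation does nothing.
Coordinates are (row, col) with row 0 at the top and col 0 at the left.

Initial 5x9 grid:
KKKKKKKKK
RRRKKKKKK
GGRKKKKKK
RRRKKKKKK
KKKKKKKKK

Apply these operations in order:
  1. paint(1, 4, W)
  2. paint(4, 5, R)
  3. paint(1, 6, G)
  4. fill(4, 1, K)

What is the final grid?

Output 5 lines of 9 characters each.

After op 1 paint(1,4,W):
KKKKKKKKK
RRRKWKKKK
GGRKKKKKK
RRRKKKKKK
KKKKKKKKK
After op 2 paint(4,5,R):
KKKKKKKKK
RRRKWKKKK
GGRKKKKKK
RRRKKKKKK
KKKKKRKKK
After op 3 paint(1,6,G):
KKKKKKKKK
RRRKWKGKK
GGRKKKKKK
RRRKKKKKK
KKKKKRKKK
After op 4 fill(4,1,K) [0 cells changed]:
KKKKKKKKK
RRRKWKGKK
GGRKKKKKK
RRRKKKKKK
KKKKKRKKK

Answer: KKKKKKKKK
RRRKWKGKK
GGRKKKKKK
RRRKKKKKK
KKKKKRKKK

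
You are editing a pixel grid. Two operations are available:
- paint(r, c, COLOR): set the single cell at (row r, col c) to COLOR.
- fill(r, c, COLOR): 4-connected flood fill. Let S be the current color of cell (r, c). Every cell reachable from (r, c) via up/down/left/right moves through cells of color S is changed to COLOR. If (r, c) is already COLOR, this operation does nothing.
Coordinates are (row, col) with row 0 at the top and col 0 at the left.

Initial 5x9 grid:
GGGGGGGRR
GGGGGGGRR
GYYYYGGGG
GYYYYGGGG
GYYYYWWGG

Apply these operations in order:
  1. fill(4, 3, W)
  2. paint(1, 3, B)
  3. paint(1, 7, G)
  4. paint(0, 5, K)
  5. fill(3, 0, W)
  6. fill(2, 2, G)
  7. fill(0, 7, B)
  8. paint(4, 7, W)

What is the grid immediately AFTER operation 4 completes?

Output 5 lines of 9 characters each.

Answer: GGGGGKGRR
GGGBGGGGR
GWWWWGGGG
GWWWWGGGG
GWWWWWWGG

Derivation:
After op 1 fill(4,3,W) [12 cells changed]:
GGGGGGGRR
GGGGGGGRR
GWWWWGGGG
GWWWWGGGG
GWWWWWWGG
After op 2 paint(1,3,B):
GGGGGGGRR
GGGBGGGRR
GWWWWGGGG
GWWWWGGGG
GWWWWWWGG
After op 3 paint(1,7,G):
GGGGGGGRR
GGGBGGGGR
GWWWWGGGG
GWWWWGGGG
GWWWWWWGG
After op 4 paint(0,5,K):
GGGGGKGRR
GGGBGGGGR
GWWWWGGGG
GWWWWGGGG
GWWWWWWGG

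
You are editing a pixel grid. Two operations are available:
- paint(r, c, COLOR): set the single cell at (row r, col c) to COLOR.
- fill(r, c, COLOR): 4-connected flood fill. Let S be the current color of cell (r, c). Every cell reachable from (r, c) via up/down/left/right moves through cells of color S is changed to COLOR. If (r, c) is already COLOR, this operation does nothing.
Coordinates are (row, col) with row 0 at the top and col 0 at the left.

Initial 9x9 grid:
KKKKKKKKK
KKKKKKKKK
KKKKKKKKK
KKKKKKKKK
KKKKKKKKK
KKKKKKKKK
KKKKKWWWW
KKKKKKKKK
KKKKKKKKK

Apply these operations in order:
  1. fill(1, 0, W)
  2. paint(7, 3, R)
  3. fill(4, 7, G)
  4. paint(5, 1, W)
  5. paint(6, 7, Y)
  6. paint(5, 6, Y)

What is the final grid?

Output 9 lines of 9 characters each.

Answer: GGGGGGGGG
GGGGGGGGG
GGGGGGGGG
GGGGGGGGG
GGGGGGGGG
GWGGGGYGG
GGGGGGGYG
GGGRGGGGG
GGGGGGGGG

Derivation:
After op 1 fill(1,0,W) [77 cells changed]:
WWWWWWWWW
WWWWWWWWW
WWWWWWWWW
WWWWWWWWW
WWWWWWWWW
WWWWWWWWW
WWWWWWWWW
WWWWWWWWW
WWWWWWWWW
After op 2 paint(7,3,R):
WWWWWWWWW
WWWWWWWWW
WWWWWWWWW
WWWWWWWWW
WWWWWWWWW
WWWWWWWWW
WWWWWWWWW
WWWRWWWWW
WWWWWWWWW
After op 3 fill(4,7,G) [80 cells changed]:
GGGGGGGGG
GGGGGGGGG
GGGGGGGGG
GGGGGGGGG
GGGGGGGGG
GGGGGGGGG
GGGGGGGGG
GGGRGGGGG
GGGGGGGGG
After op 4 paint(5,1,W):
GGGGGGGGG
GGGGGGGGG
GGGGGGGGG
GGGGGGGGG
GGGGGGGGG
GWGGGGGGG
GGGGGGGGG
GGGRGGGGG
GGGGGGGGG
After op 5 paint(6,7,Y):
GGGGGGGGG
GGGGGGGGG
GGGGGGGGG
GGGGGGGGG
GGGGGGGGG
GWGGGGGGG
GGGGGGGYG
GGGRGGGGG
GGGGGGGGG
After op 6 paint(5,6,Y):
GGGGGGGGG
GGGGGGGGG
GGGGGGGGG
GGGGGGGGG
GGGGGGGGG
GWGGGGYGG
GGGGGGGYG
GGGRGGGGG
GGGGGGGGG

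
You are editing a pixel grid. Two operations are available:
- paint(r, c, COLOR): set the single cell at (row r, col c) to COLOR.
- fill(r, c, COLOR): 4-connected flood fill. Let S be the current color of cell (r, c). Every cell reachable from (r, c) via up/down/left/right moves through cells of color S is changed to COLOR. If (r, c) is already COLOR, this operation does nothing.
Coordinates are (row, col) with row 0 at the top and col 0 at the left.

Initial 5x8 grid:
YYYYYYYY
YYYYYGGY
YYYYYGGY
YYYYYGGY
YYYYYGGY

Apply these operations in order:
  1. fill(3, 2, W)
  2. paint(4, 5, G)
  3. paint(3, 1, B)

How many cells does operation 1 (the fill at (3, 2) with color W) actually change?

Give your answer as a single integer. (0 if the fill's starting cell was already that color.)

After op 1 fill(3,2,W) [32 cells changed]:
WWWWWWWW
WWWWWGGW
WWWWWGGW
WWWWWGGW
WWWWWGGW

Answer: 32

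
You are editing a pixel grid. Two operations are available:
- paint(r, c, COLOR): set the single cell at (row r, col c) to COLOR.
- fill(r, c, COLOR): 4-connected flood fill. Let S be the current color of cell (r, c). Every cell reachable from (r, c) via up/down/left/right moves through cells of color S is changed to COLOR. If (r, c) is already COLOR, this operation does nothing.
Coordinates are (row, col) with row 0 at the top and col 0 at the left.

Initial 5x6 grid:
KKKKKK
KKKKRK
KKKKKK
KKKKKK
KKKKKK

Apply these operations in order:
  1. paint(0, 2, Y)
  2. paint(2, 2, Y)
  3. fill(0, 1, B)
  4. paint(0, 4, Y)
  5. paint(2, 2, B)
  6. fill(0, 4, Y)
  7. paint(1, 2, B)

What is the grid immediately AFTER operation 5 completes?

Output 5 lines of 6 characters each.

Answer: BBYBYB
BBBBRB
BBBBBB
BBBBBB
BBBBBB

Derivation:
After op 1 paint(0,2,Y):
KKYKKK
KKKKRK
KKKKKK
KKKKKK
KKKKKK
After op 2 paint(2,2,Y):
KKYKKK
KKKKRK
KKYKKK
KKKKKK
KKKKKK
After op 3 fill(0,1,B) [27 cells changed]:
BBYBBB
BBBBRB
BBYBBB
BBBBBB
BBBBBB
After op 4 paint(0,4,Y):
BBYBYB
BBBBRB
BBYBBB
BBBBBB
BBBBBB
After op 5 paint(2,2,B):
BBYBYB
BBBBRB
BBBBBB
BBBBBB
BBBBBB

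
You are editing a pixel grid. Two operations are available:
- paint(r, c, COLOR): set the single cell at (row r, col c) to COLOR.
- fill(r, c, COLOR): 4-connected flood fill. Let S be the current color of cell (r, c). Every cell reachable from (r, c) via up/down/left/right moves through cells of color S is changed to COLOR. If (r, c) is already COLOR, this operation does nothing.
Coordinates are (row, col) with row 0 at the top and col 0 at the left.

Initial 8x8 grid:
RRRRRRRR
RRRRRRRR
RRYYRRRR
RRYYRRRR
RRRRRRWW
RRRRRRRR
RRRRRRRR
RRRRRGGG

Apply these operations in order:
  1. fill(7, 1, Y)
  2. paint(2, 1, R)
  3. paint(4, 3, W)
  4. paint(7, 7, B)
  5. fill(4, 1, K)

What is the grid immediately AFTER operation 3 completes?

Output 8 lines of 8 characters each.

After op 1 fill(7,1,Y) [55 cells changed]:
YYYYYYYY
YYYYYYYY
YYYYYYYY
YYYYYYYY
YYYYYYWW
YYYYYYYY
YYYYYYYY
YYYYYGGG
After op 2 paint(2,1,R):
YYYYYYYY
YYYYYYYY
YRYYYYYY
YYYYYYYY
YYYYYYWW
YYYYYYYY
YYYYYYYY
YYYYYGGG
After op 3 paint(4,3,W):
YYYYYYYY
YYYYYYYY
YRYYYYYY
YYYYYYYY
YYYWYYWW
YYYYYYYY
YYYYYYYY
YYYYYGGG

Answer: YYYYYYYY
YYYYYYYY
YRYYYYYY
YYYYYYYY
YYYWYYWW
YYYYYYYY
YYYYYYYY
YYYYYGGG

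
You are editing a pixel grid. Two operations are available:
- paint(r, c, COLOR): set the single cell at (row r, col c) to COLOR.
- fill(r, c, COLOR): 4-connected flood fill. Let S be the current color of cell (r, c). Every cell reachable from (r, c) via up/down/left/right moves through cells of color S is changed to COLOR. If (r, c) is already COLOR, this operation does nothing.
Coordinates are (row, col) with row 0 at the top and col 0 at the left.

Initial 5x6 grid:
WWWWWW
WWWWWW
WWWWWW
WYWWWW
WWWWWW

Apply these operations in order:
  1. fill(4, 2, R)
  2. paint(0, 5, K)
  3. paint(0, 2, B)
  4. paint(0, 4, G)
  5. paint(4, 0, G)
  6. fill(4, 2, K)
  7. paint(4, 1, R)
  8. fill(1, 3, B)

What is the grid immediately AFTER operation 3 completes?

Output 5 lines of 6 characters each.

After op 1 fill(4,2,R) [29 cells changed]:
RRRRRR
RRRRRR
RRRRRR
RYRRRR
RRRRRR
After op 2 paint(0,5,K):
RRRRRK
RRRRRR
RRRRRR
RYRRRR
RRRRRR
After op 3 paint(0,2,B):
RRBRRK
RRRRRR
RRRRRR
RYRRRR
RRRRRR

Answer: RRBRRK
RRRRRR
RRRRRR
RYRRRR
RRRRRR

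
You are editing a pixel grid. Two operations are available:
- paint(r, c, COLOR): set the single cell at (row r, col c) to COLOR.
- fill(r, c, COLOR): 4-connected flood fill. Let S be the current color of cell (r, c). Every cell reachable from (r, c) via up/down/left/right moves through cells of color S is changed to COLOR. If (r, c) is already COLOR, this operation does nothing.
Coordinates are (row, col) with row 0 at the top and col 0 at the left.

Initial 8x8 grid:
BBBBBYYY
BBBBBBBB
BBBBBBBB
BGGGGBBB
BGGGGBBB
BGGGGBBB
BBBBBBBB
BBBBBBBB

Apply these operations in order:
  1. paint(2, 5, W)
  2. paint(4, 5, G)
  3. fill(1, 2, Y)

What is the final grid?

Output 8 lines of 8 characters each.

Answer: YYYYYYYY
YYYYYYYY
YYYYYWYY
YGGGGYYY
YGGGGGYY
YGGGGYYY
YYYYYYYY
YYYYYYYY

Derivation:
After op 1 paint(2,5,W):
BBBBBYYY
BBBBBBBB
BBBBBWBB
BGGGGBBB
BGGGGBBB
BGGGGBBB
BBBBBBBB
BBBBBBBB
After op 2 paint(4,5,G):
BBBBBYYY
BBBBBBBB
BBBBBWBB
BGGGGBBB
BGGGGGBB
BGGGGBBB
BBBBBBBB
BBBBBBBB
After op 3 fill(1,2,Y) [47 cells changed]:
YYYYYYYY
YYYYYYYY
YYYYYWYY
YGGGGYYY
YGGGGGYY
YGGGGYYY
YYYYYYYY
YYYYYYYY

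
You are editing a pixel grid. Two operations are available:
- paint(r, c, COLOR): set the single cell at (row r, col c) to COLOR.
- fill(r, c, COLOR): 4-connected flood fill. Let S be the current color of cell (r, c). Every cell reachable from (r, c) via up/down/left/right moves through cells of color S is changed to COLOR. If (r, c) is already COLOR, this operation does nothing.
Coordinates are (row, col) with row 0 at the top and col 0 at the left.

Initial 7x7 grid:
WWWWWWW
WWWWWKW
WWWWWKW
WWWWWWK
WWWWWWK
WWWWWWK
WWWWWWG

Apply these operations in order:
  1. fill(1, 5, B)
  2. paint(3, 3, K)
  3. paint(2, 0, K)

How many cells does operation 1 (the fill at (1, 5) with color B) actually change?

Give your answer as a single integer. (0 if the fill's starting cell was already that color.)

After op 1 fill(1,5,B) [2 cells changed]:
WWWWWWW
WWWWWBW
WWWWWBW
WWWWWWK
WWWWWWK
WWWWWWK
WWWWWWG

Answer: 2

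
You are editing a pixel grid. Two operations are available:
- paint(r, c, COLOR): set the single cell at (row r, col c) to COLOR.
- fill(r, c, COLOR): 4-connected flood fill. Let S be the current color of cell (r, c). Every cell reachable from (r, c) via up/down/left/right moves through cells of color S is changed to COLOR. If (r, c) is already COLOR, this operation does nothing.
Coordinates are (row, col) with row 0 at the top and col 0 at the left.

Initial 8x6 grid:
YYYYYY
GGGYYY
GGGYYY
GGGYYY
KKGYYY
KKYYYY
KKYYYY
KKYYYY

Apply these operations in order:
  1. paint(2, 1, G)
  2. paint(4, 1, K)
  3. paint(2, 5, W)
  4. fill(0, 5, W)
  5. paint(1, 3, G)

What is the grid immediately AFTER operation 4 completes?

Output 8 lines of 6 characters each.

After op 1 paint(2,1,G):
YYYYYY
GGGYYY
GGGYYY
GGGYYY
KKGYYY
KKYYYY
KKYYYY
KKYYYY
After op 2 paint(4,1,K):
YYYYYY
GGGYYY
GGGYYY
GGGYYY
KKGYYY
KKYYYY
KKYYYY
KKYYYY
After op 3 paint(2,5,W):
YYYYYY
GGGYYY
GGGYYW
GGGYYY
KKGYYY
KKYYYY
KKYYYY
KKYYYY
After op 4 fill(0,5,W) [29 cells changed]:
WWWWWW
GGGWWW
GGGWWW
GGGWWW
KKGWWW
KKWWWW
KKWWWW
KKWWWW

Answer: WWWWWW
GGGWWW
GGGWWW
GGGWWW
KKGWWW
KKWWWW
KKWWWW
KKWWWW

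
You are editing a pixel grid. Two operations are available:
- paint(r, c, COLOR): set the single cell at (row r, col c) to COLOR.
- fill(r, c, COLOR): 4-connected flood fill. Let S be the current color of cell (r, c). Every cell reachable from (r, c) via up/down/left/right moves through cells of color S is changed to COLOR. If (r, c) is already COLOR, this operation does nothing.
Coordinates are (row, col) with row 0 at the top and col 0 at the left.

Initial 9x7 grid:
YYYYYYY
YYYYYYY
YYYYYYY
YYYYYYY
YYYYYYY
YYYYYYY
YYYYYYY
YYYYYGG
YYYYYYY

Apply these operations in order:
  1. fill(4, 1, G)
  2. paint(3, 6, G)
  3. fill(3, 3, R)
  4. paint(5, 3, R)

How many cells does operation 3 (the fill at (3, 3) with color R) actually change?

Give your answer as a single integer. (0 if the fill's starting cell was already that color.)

After op 1 fill(4,1,G) [61 cells changed]:
GGGGGGG
GGGGGGG
GGGGGGG
GGGGGGG
GGGGGGG
GGGGGGG
GGGGGGG
GGGGGGG
GGGGGGG
After op 2 paint(3,6,G):
GGGGGGG
GGGGGGG
GGGGGGG
GGGGGGG
GGGGGGG
GGGGGGG
GGGGGGG
GGGGGGG
GGGGGGG
After op 3 fill(3,3,R) [63 cells changed]:
RRRRRRR
RRRRRRR
RRRRRRR
RRRRRRR
RRRRRRR
RRRRRRR
RRRRRRR
RRRRRRR
RRRRRRR

Answer: 63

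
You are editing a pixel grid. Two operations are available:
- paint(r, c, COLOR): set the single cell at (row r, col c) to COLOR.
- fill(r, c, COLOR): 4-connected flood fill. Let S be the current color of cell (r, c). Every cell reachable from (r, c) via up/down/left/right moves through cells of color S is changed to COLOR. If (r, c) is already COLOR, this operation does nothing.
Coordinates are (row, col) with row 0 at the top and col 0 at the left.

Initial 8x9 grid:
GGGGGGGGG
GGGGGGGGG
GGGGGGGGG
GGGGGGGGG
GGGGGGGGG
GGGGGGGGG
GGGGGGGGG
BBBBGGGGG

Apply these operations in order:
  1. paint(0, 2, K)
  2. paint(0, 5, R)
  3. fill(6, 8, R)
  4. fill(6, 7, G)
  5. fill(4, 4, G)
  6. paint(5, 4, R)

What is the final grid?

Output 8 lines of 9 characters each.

After op 1 paint(0,2,K):
GGKGGGGGG
GGGGGGGGG
GGGGGGGGG
GGGGGGGGG
GGGGGGGGG
GGGGGGGGG
GGGGGGGGG
BBBBGGGGG
After op 2 paint(0,5,R):
GGKGGRGGG
GGGGGGGGG
GGGGGGGGG
GGGGGGGGG
GGGGGGGGG
GGGGGGGGG
GGGGGGGGG
BBBBGGGGG
After op 3 fill(6,8,R) [66 cells changed]:
RRKRRRRRR
RRRRRRRRR
RRRRRRRRR
RRRRRRRRR
RRRRRRRRR
RRRRRRRRR
RRRRRRRRR
BBBBRRRRR
After op 4 fill(6,7,G) [67 cells changed]:
GGKGGGGGG
GGGGGGGGG
GGGGGGGGG
GGGGGGGGG
GGGGGGGGG
GGGGGGGGG
GGGGGGGGG
BBBBGGGGG
After op 5 fill(4,4,G) [0 cells changed]:
GGKGGGGGG
GGGGGGGGG
GGGGGGGGG
GGGGGGGGG
GGGGGGGGG
GGGGGGGGG
GGGGGGGGG
BBBBGGGGG
After op 6 paint(5,4,R):
GGKGGGGGG
GGGGGGGGG
GGGGGGGGG
GGGGGGGGG
GGGGGGGGG
GGGGRGGGG
GGGGGGGGG
BBBBGGGGG

Answer: GGKGGGGGG
GGGGGGGGG
GGGGGGGGG
GGGGGGGGG
GGGGGGGGG
GGGGRGGGG
GGGGGGGGG
BBBBGGGGG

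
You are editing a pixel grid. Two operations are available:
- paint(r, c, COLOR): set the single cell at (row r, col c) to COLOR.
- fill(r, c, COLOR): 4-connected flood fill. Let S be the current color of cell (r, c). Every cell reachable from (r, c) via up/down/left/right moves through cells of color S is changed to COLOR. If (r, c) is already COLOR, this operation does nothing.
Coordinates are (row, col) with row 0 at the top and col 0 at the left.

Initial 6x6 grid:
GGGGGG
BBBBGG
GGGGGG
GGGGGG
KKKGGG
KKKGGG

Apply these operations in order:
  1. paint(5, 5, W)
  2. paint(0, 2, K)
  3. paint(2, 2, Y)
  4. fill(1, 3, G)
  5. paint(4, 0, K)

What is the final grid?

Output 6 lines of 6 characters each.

Answer: GGKGGG
GGGGGG
GGYGGG
GGGGGG
KKKGGG
KKKGGW

Derivation:
After op 1 paint(5,5,W):
GGGGGG
BBBBGG
GGGGGG
GGGGGG
KKKGGG
KKKGGW
After op 2 paint(0,2,K):
GGKGGG
BBBBGG
GGGGGG
GGGGGG
KKKGGG
KKKGGW
After op 3 paint(2,2,Y):
GGKGGG
BBBBGG
GGYGGG
GGGGGG
KKKGGG
KKKGGW
After op 4 fill(1,3,G) [4 cells changed]:
GGKGGG
GGGGGG
GGYGGG
GGGGGG
KKKGGG
KKKGGW
After op 5 paint(4,0,K):
GGKGGG
GGGGGG
GGYGGG
GGGGGG
KKKGGG
KKKGGW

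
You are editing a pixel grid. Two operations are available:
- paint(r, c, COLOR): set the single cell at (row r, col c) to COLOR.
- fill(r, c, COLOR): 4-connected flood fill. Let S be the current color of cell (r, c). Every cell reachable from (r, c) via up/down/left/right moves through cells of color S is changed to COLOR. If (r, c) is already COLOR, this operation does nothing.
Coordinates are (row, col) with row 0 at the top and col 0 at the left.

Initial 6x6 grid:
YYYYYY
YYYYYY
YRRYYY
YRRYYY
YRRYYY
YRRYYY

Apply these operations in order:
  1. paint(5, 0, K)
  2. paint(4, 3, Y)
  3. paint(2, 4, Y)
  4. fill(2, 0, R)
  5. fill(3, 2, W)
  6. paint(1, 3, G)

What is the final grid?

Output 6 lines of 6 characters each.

After op 1 paint(5,0,K):
YYYYYY
YYYYYY
YRRYYY
YRRYYY
YRRYYY
KRRYYY
After op 2 paint(4,3,Y):
YYYYYY
YYYYYY
YRRYYY
YRRYYY
YRRYYY
KRRYYY
After op 3 paint(2,4,Y):
YYYYYY
YYYYYY
YRRYYY
YRRYYY
YRRYYY
KRRYYY
After op 4 fill(2,0,R) [27 cells changed]:
RRRRRR
RRRRRR
RRRRRR
RRRRRR
RRRRRR
KRRRRR
After op 5 fill(3,2,W) [35 cells changed]:
WWWWWW
WWWWWW
WWWWWW
WWWWWW
WWWWWW
KWWWWW
After op 6 paint(1,3,G):
WWWWWW
WWWGWW
WWWWWW
WWWWWW
WWWWWW
KWWWWW

Answer: WWWWWW
WWWGWW
WWWWWW
WWWWWW
WWWWWW
KWWWWW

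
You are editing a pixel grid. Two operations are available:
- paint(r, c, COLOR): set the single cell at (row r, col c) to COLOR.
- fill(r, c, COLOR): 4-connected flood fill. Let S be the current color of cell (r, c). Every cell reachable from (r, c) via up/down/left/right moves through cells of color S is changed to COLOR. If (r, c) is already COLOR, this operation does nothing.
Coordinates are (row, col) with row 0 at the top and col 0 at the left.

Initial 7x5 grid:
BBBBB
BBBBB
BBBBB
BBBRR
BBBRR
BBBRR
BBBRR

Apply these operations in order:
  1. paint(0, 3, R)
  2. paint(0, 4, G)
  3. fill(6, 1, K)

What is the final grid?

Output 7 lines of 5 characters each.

After op 1 paint(0,3,R):
BBBRB
BBBBB
BBBBB
BBBRR
BBBRR
BBBRR
BBBRR
After op 2 paint(0,4,G):
BBBRG
BBBBB
BBBBB
BBBRR
BBBRR
BBBRR
BBBRR
After op 3 fill(6,1,K) [25 cells changed]:
KKKRG
KKKKK
KKKKK
KKKRR
KKKRR
KKKRR
KKKRR

Answer: KKKRG
KKKKK
KKKKK
KKKRR
KKKRR
KKKRR
KKKRR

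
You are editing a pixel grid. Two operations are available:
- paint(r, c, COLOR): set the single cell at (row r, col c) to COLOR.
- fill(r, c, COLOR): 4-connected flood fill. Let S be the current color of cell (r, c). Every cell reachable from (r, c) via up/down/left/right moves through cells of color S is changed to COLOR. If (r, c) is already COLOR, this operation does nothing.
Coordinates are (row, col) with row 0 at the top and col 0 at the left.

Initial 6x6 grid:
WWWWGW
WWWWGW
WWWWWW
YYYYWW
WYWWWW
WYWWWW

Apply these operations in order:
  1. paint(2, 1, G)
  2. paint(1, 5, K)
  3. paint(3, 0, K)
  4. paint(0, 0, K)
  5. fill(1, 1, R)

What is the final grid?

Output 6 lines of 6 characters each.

After op 1 paint(2,1,G):
WWWWGW
WWWWGW
WGWWWW
YYYYWW
WYWWWW
WYWWWW
After op 2 paint(1,5,K):
WWWWGW
WWWWGK
WGWWWW
YYYYWW
WYWWWW
WYWWWW
After op 3 paint(3,0,K):
WWWWGW
WWWWGK
WGWWWW
KYYYWW
WYWWWW
WYWWWW
After op 4 paint(0,0,K):
KWWWGW
WWWWGK
WGWWWW
KYYYWW
WYWWWW
WYWWWW
After op 5 fill(1,1,R) [22 cells changed]:
KRRRGW
RRRRGK
RGRRRR
KYYYRR
WYRRRR
WYRRRR

Answer: KRRRGW
RRRRGK
RGRRRR
KYYYRR
WYRRRR
WYRRRR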